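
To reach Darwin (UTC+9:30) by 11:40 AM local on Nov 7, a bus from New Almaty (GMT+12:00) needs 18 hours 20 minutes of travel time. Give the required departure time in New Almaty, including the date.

7:50 PM on November 6

Target arrival in UTC: 11:40 AM − 9:30 = 2:10 AM on Nov 7.
Subtract 18 hours 20 minutes → departure 7:50 AM UTC on Nov 6.
New Almaty is UTC+12:00: 7:50 AM + 12:00 = 7:50 PM on Nov 6.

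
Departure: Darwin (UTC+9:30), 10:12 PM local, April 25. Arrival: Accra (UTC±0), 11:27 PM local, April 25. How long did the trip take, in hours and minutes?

10 hours 45 minutes

Departure in UTC: 10:12 PM − 9:30 = 12:42 PM on Apr 25.
Arrival is already UTC: 11:27 PM on Apr 25.
Elapsed = 11:27 PM − 12:42 PM = 10 hours 45 minutes.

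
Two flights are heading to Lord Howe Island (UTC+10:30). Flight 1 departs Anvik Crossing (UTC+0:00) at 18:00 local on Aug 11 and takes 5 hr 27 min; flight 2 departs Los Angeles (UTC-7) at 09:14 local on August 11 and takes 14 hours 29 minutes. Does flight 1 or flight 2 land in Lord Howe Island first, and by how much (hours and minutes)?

the first, by 7 hours 16 minutes

Flight 1 departs at 18:00 UTC (Aug 11).
+5 hours 27 minutes → arrive 23:27 UTC on Aug 11.
Flight 2 in UTC: 09:14 + 7:00 = 16:14 on Aug 11.
+14 hours and 29 minutes → arrive 06:43 UTC on Aug 12.
Flight 1 lands earlier by 7 hours 16 minutes.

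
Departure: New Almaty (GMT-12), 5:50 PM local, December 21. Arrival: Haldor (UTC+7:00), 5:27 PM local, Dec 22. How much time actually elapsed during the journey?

4 hours 37 minutes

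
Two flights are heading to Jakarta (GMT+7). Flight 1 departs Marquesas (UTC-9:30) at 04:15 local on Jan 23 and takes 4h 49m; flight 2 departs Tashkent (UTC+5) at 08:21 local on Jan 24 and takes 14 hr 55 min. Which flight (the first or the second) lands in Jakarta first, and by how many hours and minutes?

Flight 1 in UTC: 04:15 + 9:30 = 13:45 on Jan 23.
+4 hours 49 minutes → arrive 18:34 UTC on Jan 23.
Flight 2 in UTC: 08:21 − 5:00 = 03:21 on Jan 24.
+14 hours 55 minutes → arrive 18:16 UTC on Jan 24.
Flight 1 lands earlier by 23 hours 42 minutes.

the first, by 23 hours 42 minutes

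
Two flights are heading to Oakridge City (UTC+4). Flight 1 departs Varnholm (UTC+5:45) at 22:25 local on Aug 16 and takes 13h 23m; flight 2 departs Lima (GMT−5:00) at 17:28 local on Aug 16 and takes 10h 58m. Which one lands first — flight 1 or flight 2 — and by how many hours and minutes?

the first, by 3 hours 23 minutes

Flight 1 in UTC: 22:25 − 5:45 = 16:40 on Aug 16.
+13 hours and 23 minutes → arrive 06:03 UTC on Aug 17.
Flight 2 in UTC: 17:28 + 5:00 = 22:28 on Aug 16.
+10 hours 58 minutes → arrive 09:26 UTC on Aug 17.
Flight 1 lands earlier by 3 hours 23 minutes.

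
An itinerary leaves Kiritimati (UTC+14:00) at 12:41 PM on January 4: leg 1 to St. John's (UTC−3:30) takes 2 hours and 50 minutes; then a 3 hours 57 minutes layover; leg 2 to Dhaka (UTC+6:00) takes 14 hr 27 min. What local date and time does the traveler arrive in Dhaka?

1:55 AM on January 5

Convert departure to UTC: 12:41 PM − 14:00 = 10:41 PM UTC on Jan 3.
Add 2 hours and 50 minutes leg 1 → 1:31 AM UTC (Jan 4).
Add 3 hours and 57 minutes layover in St. John's → 5:28 AM UTC.
Add 14 hours and 27 minutes leg 2 → 7:55 PM UTC.
Dhaka is UTC+6:00, so local arrival = 7:55 PM + 6:00 = 1:55 AM on Jan 5.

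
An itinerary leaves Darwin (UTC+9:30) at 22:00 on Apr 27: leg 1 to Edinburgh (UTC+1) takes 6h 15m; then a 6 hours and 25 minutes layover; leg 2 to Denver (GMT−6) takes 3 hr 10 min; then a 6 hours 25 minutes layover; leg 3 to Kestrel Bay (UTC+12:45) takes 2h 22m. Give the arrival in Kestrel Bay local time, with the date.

01:52 on April 29

Convert departure to UTC: 22:00 − 9:30 = 12:30 UTC on Apr 27.
Add 6 hours 15 minutes leg 1 → 18:45 UTC.
Add 6 hours and 25 minutes layover in Edinburgh → 01:10 UTC (Apr 28).
Add 3 hours 10 minutes leg 2 → 04:20 UTC.
Add 6 hours 25 minutes layover in Denver → 10:45 UTC.
Add 2 hours 22 minutes leg 3 → 13:07 UTC.
Kestrel Bay is UTC+12:45, so local arrival = 13:07 + 12:45 = 01:52 on Apr 29.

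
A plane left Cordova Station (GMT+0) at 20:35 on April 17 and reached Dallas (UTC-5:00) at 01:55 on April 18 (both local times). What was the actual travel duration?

10 hours 20 minutes

Departure is already UTC: 20:35 on Apr 17.
Arrival in UTC: 01:55 + 5:00 = 06:55 on Apr 18.
Elapsed = 06:55 − 20:35 (+1 day) = 10 hours 20 minutes.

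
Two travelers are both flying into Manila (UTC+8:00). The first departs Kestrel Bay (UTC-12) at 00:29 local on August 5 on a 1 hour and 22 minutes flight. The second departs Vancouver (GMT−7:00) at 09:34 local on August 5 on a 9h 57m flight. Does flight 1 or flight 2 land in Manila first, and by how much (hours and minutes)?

the first, by 12 hours 40 minutes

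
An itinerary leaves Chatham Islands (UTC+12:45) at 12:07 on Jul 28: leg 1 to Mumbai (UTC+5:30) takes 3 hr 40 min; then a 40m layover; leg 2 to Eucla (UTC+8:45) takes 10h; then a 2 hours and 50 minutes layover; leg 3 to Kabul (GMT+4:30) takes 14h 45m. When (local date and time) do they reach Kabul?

11:47 on July 29

Convert departure to UTC: 12:07 − 12:45 = 23:22 UTC on Jul 27.
Add 3 hours and 40 minutes leg 1 → 03:02 UTC (Jul 28).
Add 40 minutes layover in Mumbai → 03:42 UTC.
Add 10 hours leg 2 → 13:42 UTC.
Add 2 hours 50 minutes layover in Eucla → 16:32 UTC.
Add 14 hours and 45 minutes leg 3 → 07:17 UTC (Jul 29).
Kabul is UTC+4:30, so local arrival = 07:17 + 4:30 = 11:47 on Jul 29.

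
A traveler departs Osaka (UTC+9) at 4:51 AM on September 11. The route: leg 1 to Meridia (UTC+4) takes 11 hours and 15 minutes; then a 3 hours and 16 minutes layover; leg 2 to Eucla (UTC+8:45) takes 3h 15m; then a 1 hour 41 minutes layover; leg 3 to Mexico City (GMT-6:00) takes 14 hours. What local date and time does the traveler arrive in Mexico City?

11:18 PM on September 11

Convert departure to UTC: 4:51 AM − 9:00 = 7:51 PM UTC on Sep 10.
Add 11 hours and 15 minutes leg 1 → 7:06 AM UTC (Sep 11).
Add 3 hours 16 minutes layover in Meridia → 10:22 AM UTC.
Add 3 hours and 15 minutes leg 2 → 1:37 PM UTC.
Add 1 hour 41 minutes layover in Eucla → 3:18 PM UTC.
Add 14 hours leg 3 → 5:18 AM UTC (Sep 12).
Mexico City is UTC−6:00, so local arrival = 5:18 AM − 6:00 = 11:18 PM on Sep 11.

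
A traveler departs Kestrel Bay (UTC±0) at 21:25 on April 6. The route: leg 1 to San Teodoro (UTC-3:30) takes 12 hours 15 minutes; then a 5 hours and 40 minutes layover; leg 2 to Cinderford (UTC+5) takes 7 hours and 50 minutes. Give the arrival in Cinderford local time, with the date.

04:10 on Apr 8

Kestrel Bay is at UTC+0, so departure is already 21:25 UTC on Apr 6.
Add 12 hours 15 minutes leg 1 → 09:40 UTC (Apr 7).
Add 5 hours and 40 minutes layover in San Teodoro → 15:20 UTC.
Add 7 hours 50 minutes leg 2 → 23:10 UTC.
Cinderford is UTC+5:00, so local arrival = 23:10 + 5:00 = 04:10 on Apr 8.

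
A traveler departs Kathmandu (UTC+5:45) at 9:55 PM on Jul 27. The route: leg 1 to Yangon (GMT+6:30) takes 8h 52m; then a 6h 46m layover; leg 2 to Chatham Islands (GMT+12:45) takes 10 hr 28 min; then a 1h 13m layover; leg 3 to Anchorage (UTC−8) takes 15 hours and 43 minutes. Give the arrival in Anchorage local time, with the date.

Convert departure to UTC: 9:55 PM − 5:45 = 4:10 PM UTC on Jul 27.
Add 8 hours and 52 minutes leg 1 → 1:02 AM UTC (Jul 28).
Add 6 hours and 46 minutes layover in Yangon → 7:48 AM UTC.
Add 10 hours 28 minutes leg 2 → 6:16 PM UTC.
Add 1 hour 13 minutes layover in Chatham Islands → 7:29 PM UTC.
Add 15 hours 43 minutes leg 3 → 11:12 AM UTC (Jul 29).
Anchorage is UTC−8:00, so local arrival = 11:12 AM − 8:00 = 3:12 AM on Jul 29.

3:12 AM on Jul 29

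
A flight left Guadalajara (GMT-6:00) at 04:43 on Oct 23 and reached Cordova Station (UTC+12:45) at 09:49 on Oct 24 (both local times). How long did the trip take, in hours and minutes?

10 hours 21 minutes

Departure in UTC: 04:43 + 6:00 = 10:43 on Oct 23.
Arrival in UTC: 09:49 − 12:45 = 21:04 on Oct 23.
Elapsed = 21:04 − 10:43 = 10 hours 21 minutes.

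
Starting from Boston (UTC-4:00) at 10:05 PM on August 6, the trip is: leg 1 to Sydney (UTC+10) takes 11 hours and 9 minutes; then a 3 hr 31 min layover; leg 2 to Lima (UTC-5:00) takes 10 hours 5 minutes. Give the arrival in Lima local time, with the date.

9:50 PM on Aug 7

Convert departure to UTC: 10:05 PM + 4:00 = 2:05 AM UTC on Aug 7.
Add 11 hours 9 minutes leg 1 → 1:14 PM UTC.
Add 3 hours 31 minutes layover in Sydney → 4:45 PM UTC.
Add 10 hours and 5 minutes leg 2 → 2:50 AM UTC (Aug 8).
Lima is UTC−5:00, so local arrival = 2:50 AM − 5:00 = 9:50 PM on Aug 7.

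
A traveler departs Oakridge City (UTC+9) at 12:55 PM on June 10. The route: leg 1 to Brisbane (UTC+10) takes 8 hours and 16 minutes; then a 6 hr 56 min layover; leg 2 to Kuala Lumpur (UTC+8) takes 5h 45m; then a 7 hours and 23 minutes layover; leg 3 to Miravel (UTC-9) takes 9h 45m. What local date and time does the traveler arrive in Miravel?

Convert departure to UTC: 12:55 PM − 9:00 = 3:55 AM UTC on Jun 10.
Add 8 hours and 16 minutes leg 1 → 12:11 PM UTC.
Add 6 hours 56 minutes layover in Brisbane → 7:07 PM UTC.
Add 5 hours 45 minutes leg 2 → 12:52 AM UTC (Jun 11).
Add 7 hours 23 minutes layover in Kuala Lumpur → 8:15 AM UTC.
Add 9 hours 45 minutes leg 3 → 6:00 PM UTC.
Miravel is UTC−9:00, so local arrival = 6:00 PM − 9:00 = 9:00 AM on Jun 11.

9:00 AM on June 11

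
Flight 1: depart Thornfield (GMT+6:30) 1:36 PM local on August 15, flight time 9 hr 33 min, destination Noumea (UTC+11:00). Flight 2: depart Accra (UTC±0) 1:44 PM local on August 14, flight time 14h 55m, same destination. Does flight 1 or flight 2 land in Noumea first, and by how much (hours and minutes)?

Flight 1 in UTC: 1:36 PM − 6:30 = 7:06 AM on Aug 15.
+9 hours and 33 minutes → arrive 4:39 PM UTC on Aug 15.
Flight 2 departs at 1:44 PM UTC (Aug 14).
+14 hours and 55 minutes → arrive 4:39 AM UTC on Aug 15.
Flight 2 lands earlier by 12 hours.

the second, by 12 hours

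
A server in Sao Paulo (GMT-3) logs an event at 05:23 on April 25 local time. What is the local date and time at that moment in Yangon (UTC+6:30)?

In UTC: 05:23 + 3:00 = 08:23 on Apr 25.
Yangon is UTC+6:30: 08:23 + 6:30 = 14:53 on Apr 25.

14:53 on Apr 25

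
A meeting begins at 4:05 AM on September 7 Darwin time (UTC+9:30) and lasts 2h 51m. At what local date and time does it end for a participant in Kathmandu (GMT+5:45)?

3:11 AM on September 7

Kathmandu is 3:45 behind Darwin.
After 2 hours and 51 minutes it is 6:56 AM in Darwin.
Shift by the zone difference: 6:56 AM − 3:45 = 3:11 AM on Sep 7 in Kathmandu.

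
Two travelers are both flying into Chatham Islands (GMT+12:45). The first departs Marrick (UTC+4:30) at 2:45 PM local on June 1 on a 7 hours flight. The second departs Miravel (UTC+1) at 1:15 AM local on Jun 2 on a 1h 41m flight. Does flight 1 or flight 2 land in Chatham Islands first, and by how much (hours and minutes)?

the first, by 8 hours 41 minutes

Flight 1 in UTC: 2:45 PM − 4:30 = 10:15 AM on Jun 1.
+7 hours → arrive 5:15 PM UTC on Jun 1.
Flight 2 in UTC: 1:15 AM − 1:00 = 12:15 AM on Jun 2.
+1 hour 41 minutes → arrive 1:56 AM UTC on Jun 2.
Flight 1 lands earlier by 8 hours 41 minutes.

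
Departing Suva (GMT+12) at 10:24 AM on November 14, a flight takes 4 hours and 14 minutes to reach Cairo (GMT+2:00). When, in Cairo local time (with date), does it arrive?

4:38 AM on November 14

Convert departure to UTC: 10:24 AM − 12:00 = 10:24 PM UTC on Nov 13.
Add 4 hours and 14 minutes travel time → 2:38 AM UTC (Nov 14).
Cairo is UTC+2:00, so local arrival = 2:38 AM + 2:00 = 4:38 AM on Nov 14.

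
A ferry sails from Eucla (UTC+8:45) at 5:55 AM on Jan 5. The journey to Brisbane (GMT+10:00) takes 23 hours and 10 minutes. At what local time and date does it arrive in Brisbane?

Convert departure to UTC: 5:55 AM − 8:45 = 9:10 PM UTC on Jan 4.
Add 23 hours 10 minutes travel time → 8:20 PM UTC (Jan 5).
Brisbane is UTC+10:00, so local arrival = 8:20 PM + 10:00 = 6:20 AM on Jan 6.

6:20 AM on January 6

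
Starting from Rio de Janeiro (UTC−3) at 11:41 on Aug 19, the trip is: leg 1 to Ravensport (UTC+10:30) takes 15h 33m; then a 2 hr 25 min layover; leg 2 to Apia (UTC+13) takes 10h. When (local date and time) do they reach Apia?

07:39 on Aug 21

Convert departure to UTC: 11:41 + 3:00 = 14:41 UTC on Aug 19.
Add 15 hours and 33 minutes leg 1 → 06:14 UTC (Aug 20).
Add 2 hours and 25 minutes layover in Ravensport → 08:39 UTC.
Add 10 hours leg 2 → 18:39 UTC.
Apia is UTC+13:00, so local arrival = 18:39 + 13:00 = 07:39 on Aug 21.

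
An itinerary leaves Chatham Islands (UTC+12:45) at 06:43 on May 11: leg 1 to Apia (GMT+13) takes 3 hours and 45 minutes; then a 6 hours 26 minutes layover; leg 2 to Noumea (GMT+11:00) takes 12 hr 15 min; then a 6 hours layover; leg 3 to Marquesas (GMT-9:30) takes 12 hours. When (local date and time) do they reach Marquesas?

00:54 on May 12

Convert departure to UTC: 06:43 − 12:45 = 17:58 UTC on May 10.
Add 3 hours 45 minutes leg 1 → 21:43 UTC.
Add 6 hours and 26 minutes layover in Apia → 04:09 UTC (May 11).
Add 12 hours 15 minutes leg 2 → 16:24 UTC.
Add 6 hours layover in Noumea → 22:24 UTC.
Add 12 hours leg 3 → 10:24 UTC (May 12).
Marquesas is UTC−9:30, so local arrival = 10:24 − 9:30 = 00:54 on May 12.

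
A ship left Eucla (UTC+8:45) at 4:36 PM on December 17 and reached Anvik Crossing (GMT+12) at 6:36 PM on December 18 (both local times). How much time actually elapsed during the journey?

22 hours 45 minutes

Departure in UTC: 4:36 PM − 8:45 = 7:51 AM on Dec 17.
Arrival in UTC: 6:36 PM − 12:00 = 6:36 AM on Dec 18.
Elapsed = 6:36 AM − 7:51 AM (+1 day) = 22 hours 45 minutes.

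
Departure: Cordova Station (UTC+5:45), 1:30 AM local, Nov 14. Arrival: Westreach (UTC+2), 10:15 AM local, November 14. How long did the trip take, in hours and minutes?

12 hours 30 minutes

Westreach is 3:45 behind Cordova Station.
Clock-face elapsed time (ignoring zones) is 8 hours 45 minutes.
Actual elapsed = 8 hours 45 minutes + 3:45 = 12 hours 30 minutes.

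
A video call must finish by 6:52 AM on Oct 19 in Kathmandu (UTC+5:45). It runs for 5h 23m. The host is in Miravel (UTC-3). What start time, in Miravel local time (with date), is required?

4:44 PM on October 18

Target end time in UTC: 6:52 AM − 5:45 = 1:07 AM on Oct 19.
Subtract 5 hours 23 minutes → start 7:44 PM UTC on Oct 18.
Miravel is UTC−3:00: 7:44 PM − 3:00 = 4:44 PM on Oct 18.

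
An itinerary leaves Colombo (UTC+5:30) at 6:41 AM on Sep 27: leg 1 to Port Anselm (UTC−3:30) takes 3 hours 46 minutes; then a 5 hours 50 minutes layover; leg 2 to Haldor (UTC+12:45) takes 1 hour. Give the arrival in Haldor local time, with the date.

Convert departure to UTC: 6:41 AM − 5:30 = 1:11 AM UTC on Sep 27.
Add 3 hours 46 minutes leg 1 → 4:57 AM UTC.
Add 5 hours and 50 minutes layover in Port Anselm → 10:47 AM UTC.
Add 1 hour leg 2 → 11:47 AM UTC.
Haldor is UTC+12:45, so local arrival = 11:47 AM + 12:45 = 12:32 AM on Sep 28.

12:32 AM on September 28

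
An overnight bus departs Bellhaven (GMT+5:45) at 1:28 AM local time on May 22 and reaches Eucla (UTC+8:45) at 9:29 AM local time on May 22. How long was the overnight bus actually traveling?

5 hours 1 minute

Departure in UTC: 1:28 AM − 5:45 = 7:43 PM on May 21.
Arrival in UTC: 9:29 AM − 8:45 = 12:44 AM on May 22.
Elapsed = 12:44 AM − 7:43 PM (+1 day) = 5 hours 1 minute.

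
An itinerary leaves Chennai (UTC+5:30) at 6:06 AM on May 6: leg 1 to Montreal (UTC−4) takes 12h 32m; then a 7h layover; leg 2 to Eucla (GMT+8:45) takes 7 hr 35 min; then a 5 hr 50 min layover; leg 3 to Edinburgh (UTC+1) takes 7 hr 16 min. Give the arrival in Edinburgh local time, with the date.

5:49 PM on May 7

Convert departure to UTC: 6:06 AM − 5:30 = 12:36 AM UTC on May 6.
Add 12 hours and 32 minutes leg 1 → 1:08 PM UTC.
Add 7 hours layover in Montreal → 8:08 PM UTC.
Add 7 hours 35 minutes leg 2 → 3:43 AM UTC (May 7).
Add 5 hours and 50 minutes layover in Eucla → 9:33 AM UTC.
Add 7 hours and 16 minutes leg 3 → 4:49 PM UTC.
Edinburgh is UTC+1:00, so local arrival = 4:49 PM + 1:00 = 5:49 PM on May 7.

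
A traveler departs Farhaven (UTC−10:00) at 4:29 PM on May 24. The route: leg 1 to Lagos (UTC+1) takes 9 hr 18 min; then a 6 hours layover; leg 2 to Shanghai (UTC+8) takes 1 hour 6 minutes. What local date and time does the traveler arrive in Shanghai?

2:53 AM on May 26

Convert departure to UTC: 4:29 PM + 10:00 = 2:29 AM UTC on May 25.
Add 9 hours and 18 minutes leg 1 → 11:47 AM UTC.
Add 6 hours layover in Lagos → 5:47 PM UTC.
Add 1 hour and 6 minutes leg 2 → 6:53 PM UTC.
Shanghai is UTC+8:00, so local arrival = 6:53 PM + 8:00 = 2:53 AM on May 26.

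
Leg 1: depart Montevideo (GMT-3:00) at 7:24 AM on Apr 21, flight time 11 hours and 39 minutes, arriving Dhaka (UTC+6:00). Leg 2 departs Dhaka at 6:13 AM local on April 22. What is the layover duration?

2 hours 10 minutes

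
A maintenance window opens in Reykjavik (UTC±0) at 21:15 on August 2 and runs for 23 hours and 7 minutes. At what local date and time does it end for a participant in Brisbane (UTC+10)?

06:22 on August 4

Brisbane is 10:00 ahead of Reykjavik.
After 23 hours 7 minutes it is 20:22 (Aug 3) in Reykjavik.
Shift by the zone difference: 20:22 + 10:00 = 06:22 on Aug 4 in Brisbane.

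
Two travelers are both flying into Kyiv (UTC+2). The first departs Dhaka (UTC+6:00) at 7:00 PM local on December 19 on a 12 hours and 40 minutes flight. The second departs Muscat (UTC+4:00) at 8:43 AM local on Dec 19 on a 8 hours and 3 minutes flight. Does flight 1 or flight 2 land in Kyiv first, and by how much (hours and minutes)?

the second, by 12 hours 54 minutes

Flight 1 in UTC: 7:00 PM − 6:00 = 1:00 PM on Dec 19.
+12 hours 40 minutes → arrive 1:40 AM UTC on Dec 20.
Flight 2 in UTC: 8:43 AM − 4:00 = 4:43 AM on Dec 19.
+8 hours 3 minutes → arrive 12:46 PM UTC on Dec 19.
Flight 2 lands earlier by 12 hours 54 minutes.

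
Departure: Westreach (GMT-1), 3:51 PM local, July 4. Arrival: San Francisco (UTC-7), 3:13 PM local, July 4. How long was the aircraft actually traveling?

5 hours 22 minutes

Departure in UTC: 3:51 PM + 1:00 = 4:51 PM on Jul 4.
Arrival in UTC: 3:13 PM + 7:00 = 10:13 PM on Jul 4.
Elapsed = 10:13 PM − 4:51 PM = 5 hours 22 minutes.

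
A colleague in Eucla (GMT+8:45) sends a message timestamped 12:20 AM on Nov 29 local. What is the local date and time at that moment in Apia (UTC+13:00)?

4:35 AM on Nov 29

Apia is 4:15 ahead of Eucla.
Shift by the zone difference: 12:20 AM + 4:15 = 4:35 AM on Nov 29 in Apia.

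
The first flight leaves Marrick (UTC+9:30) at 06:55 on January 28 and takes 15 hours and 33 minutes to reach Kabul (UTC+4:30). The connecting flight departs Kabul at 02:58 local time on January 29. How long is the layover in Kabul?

9 hours 30 minutes

Convert departure to UTC: 06:55 − 9:30 = 21:25 UTC on Jan 27.
Add 15 hours 33 minutes flight time → 12:58 UTC (Jan 28).
Kabul is UTC+4:30, so local arrival = 12:58 + 4:30 = 17:28 on Jan 28.
Layover = 02:58 − 17:28 (+1 day) = 9 hours 30 minutes.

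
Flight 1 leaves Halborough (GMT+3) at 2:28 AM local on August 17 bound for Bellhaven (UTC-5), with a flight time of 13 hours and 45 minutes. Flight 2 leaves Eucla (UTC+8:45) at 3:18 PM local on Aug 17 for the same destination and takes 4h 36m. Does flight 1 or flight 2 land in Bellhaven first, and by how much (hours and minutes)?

the second, by 2 hours 4 minutes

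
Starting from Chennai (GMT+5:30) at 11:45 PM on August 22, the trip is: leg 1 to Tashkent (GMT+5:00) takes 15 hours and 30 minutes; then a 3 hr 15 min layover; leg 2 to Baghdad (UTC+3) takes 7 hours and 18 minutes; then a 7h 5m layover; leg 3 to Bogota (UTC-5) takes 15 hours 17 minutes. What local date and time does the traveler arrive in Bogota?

Convert departure to UTC: 11:45 PM − 5:30 = 6:15 PM UTC on Aug 22.
Add 15 hours and 30 minutes leg 1 → 9:45 AM UTC (Aug 23).
Add 3 hours 15 minutes layover in Tashkent → 1:00 PM UTC.
Add 7 hours 18 minutes leg 2 → 8:18 PM UTC.
Add 7 hours 5 minutes layover in Baghdad → 3:23 AM UTC (Aug 24).
Add 15 hours 17 minutes leg 3 → 6:40 PM UTC.
Bogota is UTC−5:00, so local arrival = 6:40 PM − 5:00 = 1:40 PM on Aug 24.

1:40 PM on August 24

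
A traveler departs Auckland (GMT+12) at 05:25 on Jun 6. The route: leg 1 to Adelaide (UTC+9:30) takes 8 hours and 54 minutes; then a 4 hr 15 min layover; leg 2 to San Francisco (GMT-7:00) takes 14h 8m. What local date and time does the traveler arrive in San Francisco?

13:42 on Jun 6

Convert departure to UTC: 05:25 − 12:00 = 17:25 UTC on Jun 5.
Add 8 hours and 54 minutes leg 1 → 02:19 UTC (Jun 6).
Add 4 hours and 15 minutes layover in Adelaide → 06:34 UTC.
Add 14 hours and 8 minutes leg 2 → 20:42 UTC.
San Francisco is UTC−7:00, so local arrival = 20:42 − 7:00 = 13:42 on Jun 6.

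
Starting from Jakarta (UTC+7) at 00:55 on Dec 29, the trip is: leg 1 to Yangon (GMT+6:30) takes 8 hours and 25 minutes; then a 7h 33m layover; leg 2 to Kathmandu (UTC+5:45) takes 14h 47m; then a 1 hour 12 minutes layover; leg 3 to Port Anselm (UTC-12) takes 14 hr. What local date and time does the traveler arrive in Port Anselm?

Convert departure to UTC: 00:55 − 7:00 = 17:55 UTC on Dec 28.
Add 8 hours and 25 minutes leg 1 → 02:20 UTC (Dec 29).
Add 7 hours and 33 minutes layover in Yangon → 09:53 UTC.
Add 14 hours 47 minutes leg 2 → 00:40 UTC (Dec 30).
Add 1 hour and 12 minutes layover in Kathmandu → 01:52 UTC.
Add 14 hours leg 3 → 15:52 UTC.
Port Anselm is UTC−12:00, so local arrival = 15:52 − 12:00 = 03:52 on Dec 30.

03:52 on Dec 30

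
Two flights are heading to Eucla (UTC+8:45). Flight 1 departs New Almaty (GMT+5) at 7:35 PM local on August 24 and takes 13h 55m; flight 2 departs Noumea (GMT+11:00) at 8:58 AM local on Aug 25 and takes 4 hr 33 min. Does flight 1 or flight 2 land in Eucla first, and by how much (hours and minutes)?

the second, by 1 hour 59 minutes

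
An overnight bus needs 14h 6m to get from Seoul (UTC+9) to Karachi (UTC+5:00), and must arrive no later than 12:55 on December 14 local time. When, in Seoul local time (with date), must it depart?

Target arrival in UTC: 12:55 − 5:00 = 07:55 on Dec 14.
Subtract 14 hours 6 minutes → departure 17:49 UTC on Dec 13.
Seoul is UTC+9:00: 17:49 + 9:00 = 02:49 on Dec 14.

02:49 on December 14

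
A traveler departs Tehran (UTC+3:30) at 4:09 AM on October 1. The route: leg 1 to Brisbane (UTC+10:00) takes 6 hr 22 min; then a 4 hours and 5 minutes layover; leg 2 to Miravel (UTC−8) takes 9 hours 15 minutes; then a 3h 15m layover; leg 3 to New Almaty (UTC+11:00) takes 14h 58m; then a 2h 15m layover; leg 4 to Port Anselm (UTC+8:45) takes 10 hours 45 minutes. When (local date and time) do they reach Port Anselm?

Convert departure to UTC: 4:09 AM − 3:30 = 12:39 AM UTC on Oct 1.
Add 6 hours 22 minutes leg 1 → 7:01 AM UTC.
Add 4 hours 5 minutes layover in Brisbane → 11:06 AM UTC.
Add 9 hours 15 minutes leg 2 → 8:21 PM UTC.
Add 3 hours and 15 minutes layover in Miravel → 11:36 PM UTC.
Add 14 hours 58 minutes leg 3 → 2:34 PM UTC (Oct 2).
Add 2 hours and 15 minutes layover in New Almaty → 4:49 PM UTC.
Add 10 hours 45 minutes leg 4 → 3:34 AM UTC (Oct 3).
Port Anselm is UTC+8:45, so local arrival = 3:34 AM + 8:45 = 12:19 PM on Oct 3.

12:19 PM on October 3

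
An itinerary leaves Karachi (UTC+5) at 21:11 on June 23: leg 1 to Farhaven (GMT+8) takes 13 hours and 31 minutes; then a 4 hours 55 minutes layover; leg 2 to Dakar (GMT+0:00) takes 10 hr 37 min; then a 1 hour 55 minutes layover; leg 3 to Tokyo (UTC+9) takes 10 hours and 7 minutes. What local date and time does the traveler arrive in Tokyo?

18:16 on June 25

Convert departure to UTC: 21:11 − 5:00 = 16:11 UTC on Jun 23.
Add 13 hours 31 minutes leg 1 → 05:42 UTC (Jun 24).
Add 4 hours and 55 minutes layover in Farhaven → 10:37 UTC.
Add 10 hours 37 minutes leg 2 → 21:14 UTC.
Add 1 hour and 55 minutes layover in Dakar → 23:09 UTC.
Add 10 hours and 7 minutes leg 3 → 09:16 UTC (Jun 25).
Tokyo is UTC+9:00, so local arrival = 09:16 + 9:00 = 18:16 on Jun 25.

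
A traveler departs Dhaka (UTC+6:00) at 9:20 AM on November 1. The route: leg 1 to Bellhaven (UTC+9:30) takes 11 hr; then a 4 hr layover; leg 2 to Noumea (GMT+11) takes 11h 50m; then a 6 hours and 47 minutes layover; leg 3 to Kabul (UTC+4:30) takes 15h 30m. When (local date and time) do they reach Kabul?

8:57 AM on Nov 3

Convert departure to UTC: 9:20 AM − 6:00 = 3:20 AM UTC on Nov 1.
Add 11 hours leg 1 → 2:20 PM UTC.
Add 4 hours layover in Bellhaven → 6:20 PM UTC.
Add 11 hours and 50 minutes leg 2 → 6:10 AM UTC (Nov 2).
Add 6 hours 47 minutes layover in Noumea → 12:57 PM UTC.
Add 15 hours and 30 minutes leg 3 → 4:27 AM UTC (Nov 3).
Kabul is UTC+4:30, so local arrival = 4:27 AM + 4:30 = 8:57 AM on Nov 3.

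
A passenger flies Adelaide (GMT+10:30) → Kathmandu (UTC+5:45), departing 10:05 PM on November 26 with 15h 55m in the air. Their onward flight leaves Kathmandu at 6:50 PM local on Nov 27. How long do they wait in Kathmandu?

9 hours 35 minutes

Convert departure to UTC: 10:05 PM − 10:30 = 11:35 AM UTC on Nov 26.
Add 15 hours and 55 minutes flight time → 3:30 AM UTC (Nov 27).
Kathmandu is UTC+5:45, so local arrival = 3:30 AM + 5:45 = 9:15 AM on Nov 27.
Layover = 6:50 PM − 9:15 AM = 9 hours 35 minutes.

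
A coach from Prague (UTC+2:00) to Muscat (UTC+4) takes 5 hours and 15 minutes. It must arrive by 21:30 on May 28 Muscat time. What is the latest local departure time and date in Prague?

14:15 on May 28

Target arrival in UTC: 21:30 − 4:00 = 17:30 on May 28.
Subtract 5 hours and 15 minutes → departure 12:15 UTC on May 28.
Prague is UTC+2:00: 12:15 + 2:00 = 14:15 on May 28.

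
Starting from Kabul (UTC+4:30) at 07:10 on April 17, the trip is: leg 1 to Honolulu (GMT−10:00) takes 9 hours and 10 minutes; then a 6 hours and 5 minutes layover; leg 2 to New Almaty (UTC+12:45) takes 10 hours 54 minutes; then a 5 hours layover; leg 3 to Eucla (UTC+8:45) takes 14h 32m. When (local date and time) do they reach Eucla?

09:06 on April 19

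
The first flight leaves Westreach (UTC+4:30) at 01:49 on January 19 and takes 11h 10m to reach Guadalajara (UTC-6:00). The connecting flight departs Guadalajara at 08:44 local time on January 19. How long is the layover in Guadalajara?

6 hours 15 minutes

Convert departure to UTC: 01:49 − 4:30 = 21:19 UTC on Jan 18.
Add 11 hours 10 minutes flight time → 08:29 UTC (Jan 19).
Guadalajara is UTC−6:00, so local arrival = 08:29 − 6:00 = 02:29 on Jan 19.
Layover = 08:44 − 02:29 = 6 hours 15 minutes.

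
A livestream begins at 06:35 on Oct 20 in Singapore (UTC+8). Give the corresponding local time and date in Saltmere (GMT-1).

In UTC: 06:35 − 8:00 = 22:35 on Oct 19.
Saltmere is UTC−1:00: 22:35 − 1:00 = 21:35 on Oct 19.

21:35 on October 19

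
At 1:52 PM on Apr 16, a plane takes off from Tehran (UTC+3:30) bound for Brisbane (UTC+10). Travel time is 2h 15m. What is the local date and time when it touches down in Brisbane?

Brisbane is 6:30 ahead of Tehran.
After 2 hours 15 minutes it is 4:07 PM in Tehran.
Shift by the zone difference: 4:07 PM + 6:30 = 10:37 PM on Apr 16 in Brisbane.

10:37 PM on April 16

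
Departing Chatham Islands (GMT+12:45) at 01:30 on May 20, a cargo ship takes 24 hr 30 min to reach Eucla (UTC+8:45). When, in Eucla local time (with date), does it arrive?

22:00 on May 20

Convert departure to UTC: 01:30 − 12:45 = 12:45 UTC on May 19.
Add 24 hours 30 minutes travel time → 13:15 UTC (May 20).
Eucla is UTC+8:45, so local arrival = 13:15 + 8:45 = 22:00 on May 20.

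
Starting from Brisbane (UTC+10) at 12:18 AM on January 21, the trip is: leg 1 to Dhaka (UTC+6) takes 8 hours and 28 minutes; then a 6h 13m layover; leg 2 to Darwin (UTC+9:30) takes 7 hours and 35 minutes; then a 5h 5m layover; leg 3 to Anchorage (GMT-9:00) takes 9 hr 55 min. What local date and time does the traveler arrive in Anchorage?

6:34 PM on January 21

Convert departure to UTC: 12:18 AM − 10:00 = 2:18 PM UTC on Jan 20.
Add 8 hours and 28 minutes leg 1 → 10:46 PM UTC.
Add 6 hours and 13 minutes layover in Dhaka → 4:59 AM UTC (Jan 21).
Add 7 hours 35 minutes leg 2 → 12:34 PM UTC.
Add 5 hours and 5 minutes layover in Darwin → 5:39 PM UTC.
Add 9 hours and 55 minutes leg 3 → 3:34 AM UTC (Jan 22).
Anchorage is UTC−9:00, so local arrival = 3:34 AM − 9:00 = 6:34 PM on Jan 21.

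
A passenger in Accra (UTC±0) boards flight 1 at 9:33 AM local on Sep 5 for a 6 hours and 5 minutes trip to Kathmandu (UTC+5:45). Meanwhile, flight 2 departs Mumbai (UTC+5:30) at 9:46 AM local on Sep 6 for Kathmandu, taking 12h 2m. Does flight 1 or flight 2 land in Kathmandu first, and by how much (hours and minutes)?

Flight 1 departs at 9:33 AM UTC (Sep 5).
+6 hours and 5 minutes → arrive 3:38 PM UTC on Sep 5.
Flight 2 in UTC: 9:46 AM − 5:30 = 4:16 AM on Sep 6.
+12 hours and 2 minutes → arrive 4:18 PM UTC on Sep 6.
Flight 1 lands earlier by 24 hours 40 minutes.

the first, by 24 hours 40 minutes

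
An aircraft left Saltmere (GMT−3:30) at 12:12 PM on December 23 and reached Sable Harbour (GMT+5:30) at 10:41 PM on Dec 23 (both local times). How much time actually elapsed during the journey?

1 hour 29 minutes

Departure in UTC: 12:12 PM + 3:30 = 3:42 PM on Dec 23.
Arrival in UTC: 10:41 PM − 5:30 = 5:11 PM on Dec 23.
Elapsed = 5:11 PM − 3:42 PM = 1 hour 29 minutes.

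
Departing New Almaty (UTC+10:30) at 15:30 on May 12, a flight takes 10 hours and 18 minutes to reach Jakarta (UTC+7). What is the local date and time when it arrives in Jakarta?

Convert departure to UTC: 15:30 − 10:30 = 05:00 UTC on May 12.
Add 10 hours and 18 minutes travel time → 15:18 UTC.
Jakarta is UTC+7:00, so local arrival = 15:18 + 7:00 = 22:18 on May 12.

22:18 on May 12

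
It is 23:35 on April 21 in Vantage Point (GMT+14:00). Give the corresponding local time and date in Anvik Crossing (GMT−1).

Anvik Crossing is 15:00 behind Vantage Point.
Shift by the zone difference: 23:35 − 15:00 = 08:35 on Apr 21 in Anvik Crossing.

08:35 on April 21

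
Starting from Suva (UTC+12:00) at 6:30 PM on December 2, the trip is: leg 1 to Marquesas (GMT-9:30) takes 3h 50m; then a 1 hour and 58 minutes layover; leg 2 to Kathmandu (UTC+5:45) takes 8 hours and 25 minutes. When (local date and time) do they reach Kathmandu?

2:28 AM on December 3

Convert departure to UTC: 6:30 PM − 12:00 = 6:30 AM UTC on Dec 2.
Add 3 hours 50 minutes leg 1 → 10:20 AM UTC.
Add 1 hour and 58 minutes layover in Marquesas → 12:18 PM UTC.
Add 8 hours and 25 minutes leg 2 → 8:43 PM UTC.
Kathmandu is UTC+5:45, so local arrival = 8:43 PM + 5:45 = 2:28 AM on Dec 3.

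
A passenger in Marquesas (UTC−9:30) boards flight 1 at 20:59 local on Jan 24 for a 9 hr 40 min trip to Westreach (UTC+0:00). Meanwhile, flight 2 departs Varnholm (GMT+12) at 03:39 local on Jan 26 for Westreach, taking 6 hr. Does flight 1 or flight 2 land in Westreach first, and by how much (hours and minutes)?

the first, by 5 hours 30 minutes

Flight 1 in UTC: 20:59 + 9:30 = 06:29 on Jan 25.
+9 hours and 40 minutes → arrive 16:09 UTC on Jan 25.
Flight 2 in UTC: 03:39 − 12:00 = 15:39 on Jan 25.
+6 hours → arrive 21:39 UTC on Jan 25.
Flight 1 lands earlier by 5 hours 30 minutes.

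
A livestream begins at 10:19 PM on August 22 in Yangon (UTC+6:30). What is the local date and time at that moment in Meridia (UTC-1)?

2:49 PM on August 22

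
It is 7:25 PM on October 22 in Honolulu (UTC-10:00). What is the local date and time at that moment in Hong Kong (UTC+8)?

1:25 PM on October 23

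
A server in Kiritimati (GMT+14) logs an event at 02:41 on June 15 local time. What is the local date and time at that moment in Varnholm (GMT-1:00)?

11:41 on June 14

In UTC: 02:41 − 14:00 = 12:41 on Jun 14.
Varnholm is UTC−1:00: 12:41 − 1:00 = 11:41 on Jun 14.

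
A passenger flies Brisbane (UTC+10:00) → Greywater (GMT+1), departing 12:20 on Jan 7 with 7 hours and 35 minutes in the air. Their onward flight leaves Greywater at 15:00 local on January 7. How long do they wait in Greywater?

Convert departure to UTC: 12:20 − 10:00 = 02:20 UTC on Jan 7.
Add 7 hours and 35 minutes flight time → 09:55 UTC.
Greywater is UTC+1:00, so local arrival = 09:55 + 1:00 = 10:55 on Jan 7.
Layover = 15:00 − 10:55 = 4 hours 5 minutes.

4 hours 5 minutes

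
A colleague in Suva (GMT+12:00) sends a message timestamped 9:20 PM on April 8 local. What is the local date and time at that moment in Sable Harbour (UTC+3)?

12:20 PM on April 8

Sable Harbour is 9:00 behind Suva.
Shift by the zone difference: 9:20 PM − 9:00 = 12:20 PM on Apr 8 in Sable Harbour.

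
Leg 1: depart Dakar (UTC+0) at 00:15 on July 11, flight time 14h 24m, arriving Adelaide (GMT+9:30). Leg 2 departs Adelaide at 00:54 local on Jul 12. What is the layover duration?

Dakar is at UTC+0, so departure is already 00:15 UTC on Jul 11.
Add 14 hours 24 minutes flight time → 14:39 UTC.
Adelaide is UTC+9:30, so local arrival = 14:39 + 9:30 = 00:09 on Jul 12.
Layover = 00:54 − 00:09 = 45 minutes.

45 minutes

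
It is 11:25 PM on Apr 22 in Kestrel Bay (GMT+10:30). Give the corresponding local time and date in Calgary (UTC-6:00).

In UTC: 11:25 PM − 10:30 = 12:55 PM on Apr 22.
Calgary is UTC−6:00: 12:55 PM − 6:00 = 6:55 AM on Apr 22.

6:55 AM on Apr 22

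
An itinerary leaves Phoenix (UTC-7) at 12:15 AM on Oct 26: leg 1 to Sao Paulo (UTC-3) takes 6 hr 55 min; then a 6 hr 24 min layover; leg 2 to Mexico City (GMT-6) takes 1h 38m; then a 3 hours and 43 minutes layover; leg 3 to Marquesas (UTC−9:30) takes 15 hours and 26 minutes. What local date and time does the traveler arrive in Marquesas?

7:51 AM on Oct 27

Convert departure to UTC: 12:15 AM + 7:00 = 7:15 AM UTC on Oct 26.
Add 6 hours 55 minutes leg 1 → 2:10 PM UTC.
Add 6 hours 24 minutes layover in Sao Paulo → 8:34 PM UTC.
Add 1 hour 38 minutes leg 2 → 10:12 PM UTC.
Add 3 hours 43 minutes layover in Mexico City → 1:55 AM UTC (Oct 27).
Add 15 hours 26 minutes leg 3 → 5:21 PM UTC.
Marquesas is UTC−9:30, so local arrival = 5:21 PM − 9:30 = 7:51 AM on Oct 27.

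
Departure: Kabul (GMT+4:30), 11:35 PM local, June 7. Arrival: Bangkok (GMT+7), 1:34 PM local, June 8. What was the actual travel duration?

Bangkok is 2:30 ahead of Kabul.
Clock-face elapsed time (ignoring zones) is 13 hours 59 minutes.
Actual elapsed = 13 hours 59 minutes − 2:30 = 11 hours 29 minutes.

11 hours 29 minutes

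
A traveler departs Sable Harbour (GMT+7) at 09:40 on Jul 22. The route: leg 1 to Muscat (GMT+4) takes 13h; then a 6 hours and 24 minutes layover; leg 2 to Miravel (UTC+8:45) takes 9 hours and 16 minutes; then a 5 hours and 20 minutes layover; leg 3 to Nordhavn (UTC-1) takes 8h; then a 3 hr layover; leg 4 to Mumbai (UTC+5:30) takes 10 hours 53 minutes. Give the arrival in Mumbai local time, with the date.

Convert departure to UTC: 09:40 − 7:00 = 02:40 UTC on Jul 22.
Add 13 hours leg 1 → 15:40 UTC.
Add 6 hours and 24 minutes layover in Muscat → 22:04 UTC.
Add 9 hours 16 minutes leg 2 → 07:20 UTC (Jul 23).
Add 5 hours and 20 minutes layover in Miravel → 12:40 UTC.
Add 8 hours leg 3 → 20:40 UTC.
Add 3 hours layover in Nordhavn → 23:40 UTC.
Add 10 hours 53 minutes leg 4 → 10:33 UTC (Jul 24).
Mumbai is UTC+5:30, so local arrival = 10:33 + 5:30 = 16:03 on Jul 24.

16:03 on July 24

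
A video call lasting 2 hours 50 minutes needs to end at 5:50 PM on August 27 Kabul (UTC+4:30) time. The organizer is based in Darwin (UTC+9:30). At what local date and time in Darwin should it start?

Target end time in UTC: 5:50 PM − 4:30 = 1:20 PM on Aug 27.
Subtract 2 hours and 50 minutes → start 10:30 AM UTC on Aug 27.
Darwin is UTC+9:30: 10:30 AM + 9:30 = 8:00 PM on Aug 27.

8:00 PM on August 27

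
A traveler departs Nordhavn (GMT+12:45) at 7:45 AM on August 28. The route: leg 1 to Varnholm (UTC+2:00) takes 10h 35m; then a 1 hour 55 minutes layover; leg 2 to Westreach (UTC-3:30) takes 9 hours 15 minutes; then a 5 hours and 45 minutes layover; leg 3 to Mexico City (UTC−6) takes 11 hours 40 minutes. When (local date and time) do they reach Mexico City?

Convert departure to UTC: 7:45 AM − 12:45 = 7:00 PM UTC on Aug 27.
Add 10 hours 35 minutes leg 1 → 5:35 AM UTC (Aug 28).
Add 1 hour and 55 minutes layover in Varnholm → 7:30 AM UTC.
Add 9 hours 15 minutes leg 2 → 4:45 PM UTC.
Add 5 hours 45 minutes layover in Westreach → 10:30 PM UTC.
Add 11 hours 40 minutes leg 3 → 10:10 AM UTC (Aug 29).
Mexico City is UTC−6:00, so local arrival = 10:10 AM − 6:00 = 4:10 AM on Aug 29.

4:10 AM on August 29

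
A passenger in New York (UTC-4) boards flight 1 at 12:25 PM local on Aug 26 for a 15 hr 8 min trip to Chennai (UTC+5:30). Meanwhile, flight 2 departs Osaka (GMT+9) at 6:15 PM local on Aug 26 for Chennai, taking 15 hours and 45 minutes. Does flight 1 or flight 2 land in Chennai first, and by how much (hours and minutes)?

the second, by 6 hours 33 minutes

Flight 1 in UTC: 12:25 PM + 4:00 = 4:25 PM on Aug 26.
+15 hours 8 minutes → arrive 7:33 AM UTC on Aug 27.
Flight 2 in UTC: 6:15 PM − 9:00 = 9:15 AM on Aug 26.
+15 hours 45 minutes → arrive 1:00 AM UTC on Aug 27.
Flight 2 lands earlier by 6 hours 33 minutes.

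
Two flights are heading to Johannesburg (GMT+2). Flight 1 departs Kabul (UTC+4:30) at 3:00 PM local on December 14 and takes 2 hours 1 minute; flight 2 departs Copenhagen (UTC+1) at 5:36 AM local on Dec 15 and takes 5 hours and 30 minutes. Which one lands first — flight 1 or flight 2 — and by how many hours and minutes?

the first, by 21 hours 35 minutes

Flight 1 in UTC: 3:00 PM − 4:30 = 10:30 AM on Dec 14.
+2 hours 1 minute → arrive 12:31 PM UTC on Dec 14.
Flight 2 in UTC: 5:36 AM − 1:00 = 4:36 AM on Dec 15.
+5 hours 30 minutes → arrive 10:06 AM UTC on Dec 15.
Flight 1 lands earlier by 21 hours 35 minutes.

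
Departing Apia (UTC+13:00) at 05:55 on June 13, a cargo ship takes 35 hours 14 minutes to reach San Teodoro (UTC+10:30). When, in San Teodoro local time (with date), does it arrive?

Convert departure to UTC: 05:55 − 13:00 = 16:55 UTC on Jun 12.
Add 35 hours and 14 minutes travel time → 04:09 UTC (Jun 14).
San Teodoro is UTC+10:30, so local arrival = 04:09 + 10:30 = 14:39 on Jun 14.

14:39 on Jun 14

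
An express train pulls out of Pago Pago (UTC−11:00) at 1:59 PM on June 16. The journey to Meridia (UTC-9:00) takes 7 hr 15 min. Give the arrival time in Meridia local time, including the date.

11:14 PM on Jun 16

Convert departure to UTC: 1:59 PM + 11:00 = 12:59 AM UTC on Jun 17.
Add 7 hours 15 minutes travel time → 8:14 AM UTC.
Meridia is UTC−9:00, so local arrival = 8:14 AM − 9:00 = 11:14 PM on Jun 16.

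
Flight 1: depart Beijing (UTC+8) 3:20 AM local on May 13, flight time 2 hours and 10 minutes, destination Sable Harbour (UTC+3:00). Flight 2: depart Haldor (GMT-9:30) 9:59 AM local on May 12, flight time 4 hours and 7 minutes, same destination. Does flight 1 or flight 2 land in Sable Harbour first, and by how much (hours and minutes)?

the first, by 2 hours 6 minutes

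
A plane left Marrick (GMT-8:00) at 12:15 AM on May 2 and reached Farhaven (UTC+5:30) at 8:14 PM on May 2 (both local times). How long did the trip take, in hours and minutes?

6 hours 29 minutes

Departure in UTC: 12:15 AM + 8:00 = 8:15 AM on May 2.
Arrival in UTC: 8:14 PM − 5:30 = 2:44 PM on May 2.
Elapsed = 2:44 PM − 8:15 AM = 6 hours 29 minutes.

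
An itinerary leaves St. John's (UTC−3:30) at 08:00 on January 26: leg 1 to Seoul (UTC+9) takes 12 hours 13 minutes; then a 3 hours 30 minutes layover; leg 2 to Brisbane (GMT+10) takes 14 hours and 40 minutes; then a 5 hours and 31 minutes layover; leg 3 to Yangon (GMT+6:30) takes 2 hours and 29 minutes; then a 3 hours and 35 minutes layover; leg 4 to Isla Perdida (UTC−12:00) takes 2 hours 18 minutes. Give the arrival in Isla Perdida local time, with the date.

19:46 on January 27

Convert departure to UTC: 08:00 + 3:30 = 11:30 UTC on Jan 26.
Add 12 hours 13 minutes leg 1 → 23:43 UTC.
Add 3 hours 30 minutes layover in Seoul → 03:13 UTC (Jan 27).
Add 14 hours 40 minutes leg 2 → 17:53 UTC.
Add 5 hours 31 minutes layover in Brisbane → 23:24 UTC.
Add 2 hours 29 minutes leg 3 → 01:53 UTC (Jan 28).
Add 3 hours 35 minutes layover in Yangon → 05:28 UTC.
Add 2 hours 18 minutes leg 4 → 07:46 UTC.
Isla Perdida is UTC−12:00, so local arrival = 07:46 − 12:00 = 19:46 on Jan 27.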